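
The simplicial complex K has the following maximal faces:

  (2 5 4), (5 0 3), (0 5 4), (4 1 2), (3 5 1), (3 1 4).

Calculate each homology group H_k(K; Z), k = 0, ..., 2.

H_0 = Z,  H_1 = Z,  H_2 = 0.

Order the vertices as 0 < 1 < 2 < 3 < 4 < 5. Listing each simplex with vertices in this order, K has dimension 2 with simplices:

  0-simplices (6): [0], [1], [2], [3], [4], [5]
  1-simplices (12): [0,3], [0,4], [0,5], [1,2], [1,3], [1,4], [1,5], [2,4], [2,5], [3,4], [3,5], [4,5]
  2-simplices (6): [0,3,5], [0,4,5], [1,2,4], [1,3,4], [1,3,5], [2,4,5]

so the chain groups are C_0 ≅ Z^6, C_1 ≅ Z^12, C_2 ≅ Z^6.

∂_1: C_1 → C_0 is given by ∂[p,q] = [q] − [p]. For instance
  ∂[1,3] = [3] − [1].
The resulting 6×12 matrix has rank 5, and its Smith normal form has invariant factors (1,1,1,1,1).

The boundary map ∂_2: C_2 → C_1 sends each 2-simplex [p,q,r] to [q,r] − [p,r] + [p,q]. For instance
  ∂[0,4,5] = [4,5] − [0,5] + [0,4],
  ∂[2,4,5] = [4,5] − [2,5] + [2,4].
The resulting 12×6 matrix has rank 6, and its Smith normal form has invariant factors (1,1,1,1,1,1).

Computing H_k = (kernel of ∂_k) / (image of ∂_{k+1}):

  H_0: rank C_0 − rank ∂_1 = 6 − 5 = 1, and the invariant factors of ∂_1 are all 1, so H_0 = Z.
  H_1: rank ker ∂_1 − rank ∂_2 = (12 − 5) − 6 = 1, and the invariant factors of ∂_2 are all 1, so H_1 = Z.
  H_2: rank ker ∂_2 − rank ∂_3 = (6 − 6) − 0 = 0, and there is no ∂_3, so H_2 = 0.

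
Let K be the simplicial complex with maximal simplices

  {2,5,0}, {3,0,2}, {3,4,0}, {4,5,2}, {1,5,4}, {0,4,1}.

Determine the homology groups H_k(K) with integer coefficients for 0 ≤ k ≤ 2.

H_0 = Z,  H_1 = Z,  H_2 = 0.

Take the total order 0 < 1 < 2 < 3 < 4 < 5 on the vertex set. Then K (dimension 2) consists of the simplices:

  0-simplices (6): [0], [1], [2], [3], [4], [5]
  1-simplices (12): [0,1], [0,2], [0,3], [0,4], [0,5], [1,4], [1,5], [2,3], [2,4], [2,5], [3,4], [4,5]
  2-simplices (6): [0,1,4], [0,2,3], [0,2,5], [0,3,4], [1,4,5], [2,4,5]

giving chain groups C_0 ≅ Z^6, C_1 ≅ Z^12, C_2 ≅ Z^6.

The boundary map ∂_1: C_1 → C_0 sends each edge [p,q] (with p < q) to q − p. For instance
  ∂[2,4] = [4] − [2].
As a 6×12 matrix over Z this has rank 5, with invariant factors (1,1,1,1,1).

The boundary map ∂_2: C_2 → C_1 maps a triangle to the signed sum of its edges. For instance
  ∂[0,2,5] = [2,5] − [0,5] + [0,2],
  ∂[0,2,3] = [2,3] − [0,3] + [0,2].
This gives a 12×6 integer matrix of rank 6; reducing to Smith normal form yields diagonal entries (1,1,1,1,1,1).

From H_k ≅ ker(∂_k) / im(∂_{k+1}) we obtain:

  H_0: rank C_0 − rank ∂_1 = 6 − 5 = 1, and the invariant factors of ∂_1 are all 1, so H_0 = Z.
  H_1: rank ker ∂_1 − rank ∂_2 = (12 − 5) − 6 = 1, and the invariant factors of ∂_2 are all 1, so H_1 = Z.
  H_2: rank ker ∂_2 − rank ∂_3 = (6 − 6) − 0 = 0, and there is no ∂_3, so H_2 = 0.

(K is a triangulation of the cylinder S^1 x I.)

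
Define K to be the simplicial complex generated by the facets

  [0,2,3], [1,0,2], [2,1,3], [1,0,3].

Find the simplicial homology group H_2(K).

Order the vertices as 0 < 1 < 2 < 3. Listing each simplex with vertices in this order, K has dimension 2 with simplices:

  0-simplices (4): [0], [1], [2], [3]
  1-simplices (6): [0,1], [0,2], [0,3], [1,2], [1,3], [2,3]
  2-simplices (4): [0,1,2], [0,1,3], [0,2,3], [1,2,3]

giving chain groups C_0 ≅ Z^4, C_1 ≅ Z^6, C_2 ≅ Z^4.

Boundary ∂_1: C_1 → C_0 sends each edge [p,q] (with p < q) to q − p. For instance
  ∂[0,2] = [2] − [0].
The 4×6 boundary matrix has rank 3 and Smith normal form diag(1,1,1).

Boundary ∂_2: C_2 → C_1 acts by ∂[p,q,r] = [q,r] − [p,r] + [p,q]. For instance
  ∂[0,1,3] = [1,3] − [0,3] + [0,1],
  ∂[0,1,2] = [1,2] − [0,2] + [0,1].
The resulting 6×4 matrix has rank 3, and its Smith normal form has invariant factors (1,1,1).

Computing H_k = (kernel of ∂_k) / (image of ∂_{k+1}):

  H_2: rank ker ∂_2 − rank ∂_3 = (4 − 3) − 0 = 1, and there is no ∂_3, so H_2 ≅ Z.

H_2 ≅ Z.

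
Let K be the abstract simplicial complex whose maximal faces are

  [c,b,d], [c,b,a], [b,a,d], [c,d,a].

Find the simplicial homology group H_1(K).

Fix the vertex order a < b < c < d and write every simplex with vertices in increasing order. Then dim K = 2 and the simplices of K are:

  0-simplices (4): a, b, c, d
  1-simplices (6): ab, ac, ad, bc, bd, cd
  2-simplices (4): abc, abd, acd, bcd

Hence C_0 ≅ Z^4, C_1 ≅ Z^6, C_2 ≅ Z^4.

Boundary ∂_1: C_1 → C_0 is given by ∂[p,q] = [q] − [p]. For instance
  ∂ac = c − a.
This gives a 4×6 integer matrix of rank 3; reducing to Smith normal form yields diagonal entries (1,1,1).

∂_2: C_2 → C_1 sends each 2-simplex [p,q,r] to [q,r] − [p,r] + [p,q]. For instance
  ∂abc = bc − ac + ab,
  ∂abd = bd − ad + ab.
As a 6×4 matrix over Z this has rank 3, with invariant factors (1,1,1).

From H_k ≅ ker(∂_k) / im(∂_{k+1}) we obtain:

  H_1: rank ker ∂_1 − rank ∂_2 = (6 − 3) − 3 = 0, and the invariant factors of ∂_2 are all 1, so H_1 ≅ 0.

H_1 = 0.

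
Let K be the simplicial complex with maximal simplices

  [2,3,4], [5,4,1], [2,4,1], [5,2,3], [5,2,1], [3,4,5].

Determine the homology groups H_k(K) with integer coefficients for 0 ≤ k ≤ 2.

We work with the vertex ordering 1 < 2 < 3 < 4 < 5. The simplices of K, each written with vertices in increasing order, are:

  0-simplices (5): [1], [2], [3], [4], [5]
  1-simplices (9): [1,2], [1,4], [1,5], [2,3], [2,4], [2,5], [3,4], [3,5], [4,5]
  2-simplices (6): [1,2,4], [1,2,5], [1,4,5], [2,3,4], [2,3,5], [3,4,5]

Hence C_0 ≅ Z^5, C_1 ≅ Z^9, C_2 ≅ Z^6.

Boundary ∂_1: C_1 → C_0 is given by ∂[p,q] = [q] − [p].
This gives a 5×9 integer matrix of rank 4; reducing to Smith normal form yields diagonal entries (1,1,1,1).

Boundary ∂_2: C_2 → C_1 maps a triangle to the signed sum of its edges. For instance
  ∂[2,3,5] = [3,5] − [2,5] + [2,3],
  ∂[3,4,5] = [4,5] − [3,5] + [3,4].
As a 9×6 matrix over Z this has rank 5, with invariant factors (1,1,1,1,1).

Computing H_k = (kernel of ∂_k) / (image of ∂_{k+1}):

  H_0: rank C_0 − rank ∂_1 = 5 − 4 = 1, and the invariant factors of ∂_1 are all 1, so H_0 = Z.
  H_1: rank ker ∂_1 − rank ∂_2 = (9 − 4) − 5 = 0, and the invariant factors of ∂_2 are all 1, so H_1 = 0.
  H_2: rank ker ∂_2 − rank ∂_3 = (6 − 5) − 0 = 1, and there is no ∂_3, so H_2 = Z.

H_0 = Z,  H_1 = 0,  H_2 = Z.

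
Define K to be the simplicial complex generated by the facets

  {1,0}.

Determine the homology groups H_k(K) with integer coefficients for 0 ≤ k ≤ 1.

Take the total order 0 < 1 on the vertex set. Then K (dimension 1) consists of the simplices:

  0-simplices (2): [0], [1]
  1-simplices (1): [0,1]

giving chain groups C_0 ≅ Z^2, C_1 ≅ Z^1.

The boundary map ∂_1: C_1 → C_0 maps an edge to its endpoints' difference, ∂[p,q] = q − p. For instance
  ∂[0,1] = [1] − [0].
The resulting 2×1 matrix has rank 1, and its Smith normal form has invariant factors (1).

Now H_k = ker ∂_k / im ∂_{k+1}, so:

  H_0: rank C_0 − rank ∂_1 = 2 − 1 = 1, and the invariant factors of ∂_1 are all 1, so H_0 ≅ Z.
  H_1: rank ker ∂_1 − rank ∂_2 = (1 − 1) − 0 = 0, and there is no ∂_2, so H_1 ≅ 0.

As a check, the Euler characteristic is 2 − 1 = 1, which agrees with 1 − 0 = 1.

H_0 = Z,  H_1 = 0.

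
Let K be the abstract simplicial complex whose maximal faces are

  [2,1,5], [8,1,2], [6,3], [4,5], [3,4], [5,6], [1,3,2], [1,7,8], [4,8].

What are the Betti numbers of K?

b_0 = 1, b_1 = 3, b_2 = 0.

Fix the vertex order 1 < 2 < 3 < 4 < 5 < 6 < 7 < 8 and write every simplex with vertices in increasing order. Then dim K = 2 and the simplices of K are:

  0-simplices (8): [1], [2], [3], [4], [5], [6], [7], [8]
  1-simplices (14): [1,2], [1,3], [1,5], [1,7], [1,8], [2,3], [2,5], [2,8], [3,4], [3,6], [4,5], [4,8], [5,6], [7,8]
  2-simplices (4): [1,2,3], [1,2,5], [1,2,8], [1,7,8]

giving chain groups C_0 ≅ Z^8, C_1 ≅ Z^14, C_2 ≅ Z^4.

∂_1: C_1 → C_0 is given by ∂[p,q] = [q] − [p]. For instance
  ∂[2,8] = [8] − [2].
This gives a 8×14 integer matrix of rank 7; reducing to Smith normal form yields diagonal entries (1,1,1,1,1,1,1).

The boundary map ∂_2: C_2 → C_1 acts by ∂[p,q,r] = [q,r] − [p,r] + [p,q]. For instance
  ∂[1,2,3] = [2,3] − [1,3] + [1,2],
  ∂[1,2,5] = [2,5] − [1,5] + [1,2].
As a 14×4 matrix over Z this has rank 4, with invariant factors (1,1,1,1).

Computing H_k = (kernel of ∂_k) / (image of ∂_{k+1}):

  H_0: rank C_0 − rank ∂_1 = 8 − 7 = 1, and the invariant factors of ∂_1 are all 1, so H_0 = Z.
  H_1: rank ker ∂_1 − rank ∂_2 = (14 − 7) − 4 = 3, and the invariant factors of ∂_2 are all 1, so H_1 = Z^3.
  H_2: rank ker ∂_2 − rank ∂_3 = (4 − 4) − 0 = 0, and there is no ∂_3, so H_2 = 0.

As a check, the Euler characteristic is 8 − 14 + 4 = -2, which agrees with 1 − 3 + 0 = -2.

Hence the Betti numbers are b_0 = 1, b_1 = 3, b_2 = 0.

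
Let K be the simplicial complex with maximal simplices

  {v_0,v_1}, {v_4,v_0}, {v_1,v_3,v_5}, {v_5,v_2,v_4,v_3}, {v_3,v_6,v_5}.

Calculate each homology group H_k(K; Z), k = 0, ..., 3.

We work with the vertex ordering v_0 < v_1 < v_2 < v_3 < v_4 < v_5 < v_6. The simplices of K, each written with vertices in increasing order, are:

  0-simplices (7): [v_0], [v_1], [v_2], [v_3], [v_4], [v_5], [v_6]
  1-simplices (12): [v_0,v_1], [v_0,v_4], [v_1,v_3], [v_1,v_5], [v_2,v_3], [v_2,v_4], [v_2,v_5], [v_3,v_4], [v_3,v_5], [v_3,v_6], [v_4,v_5], [v_5,v_6]
  2-simplices (6): [v_1,v_3,v_5], [v_2,v_3,v_4], [v_2,v_3,v_5], [v_2,v_4,v_5], [v_3,v_4,v_5], [v_3,v_5,v_6]
  3-simplices (1): [v_2,v_3,v_4,v_5]

giving chain groups C_0 ≅ Z^7, C_1 ≅ Z^12, C_2 ≅ Z^6, C_3 ≅ Z^1.

∂_1: C_1 → C_0 maps an edge to its endpoints' difference, ∂[p,q] = q − p. For instance
  ∂[v_2,v_5] = [v_5] − [v_2].
This gives a 7×12 integer matrix of rank 6; reducing to Smith normal form yields diagonal entries (1,1,1,1,1,1).

∂_2: C_2 → C_1 sends each 2-simplex [p,q,r] to [q,r] − [p,r] + [p,q]. For instance
  ∂[v_2,v_4,v_5] = [v_4,v_5] − [v_2,v_5] + [v_2,v_4],
  ∂[v_1,v_3,v_5] = [v_3,v_5] − [v_1,v_5] + [v_1,v_3].
This gives a 12×6 integer matrix of rank 5; reducing to Smith normal form yields diagonal entries (1,1,1,1,1).

The boundary map ∂_3: C_3 → C_2 sends each 3-simplex σ to the alternating sum Σ_i (−1)^i (σ with its i-th vertex removed). For instance
  ∂[v_2,v_3,v_4,v_5] = [v_3,v_4,v_5] − [v_2,v_4,v_5] + [v_2,v_3,v_5] − [v_2,v_3,v_4].
This gives a 6×1 integer matrix of rank 1; reducing to Smith normal form yields diagonal entries (1).

From H_k ≅ ker(∂_k) / im(∂_{k+1}) we obtain:

  H_0: rank C_0 − rank ∂_1 = 7 − 6 = 1, and the invariant factors of ∂_1 are all 1, so H_0 ≅ Z.
  H_1: rank ker ∂_1 − rank ∂_2 = (12 − 6) − 5 = 1, and the invariant factors of ∂_2 are all 1, so H_1 ≅ Z.
  H_2: rank ker ∂_2 − rank ∂_3 = (6 − 5) − 1 = 0, and the invariant factors of ∂_3 are all 1, so H_2 ≅ 0.
  H_3: rank ker ∂_3 − rank ∂_4 = (1 − 1) − 0 = 0, and there is no ∂_4, so H_3 ≅ 0.

H_0 = Z,  H_1 = Z,  H_2 = 0,  H_3 = 0.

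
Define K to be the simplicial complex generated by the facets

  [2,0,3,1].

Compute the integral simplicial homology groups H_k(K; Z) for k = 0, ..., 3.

Order the vertices as 0 < 1 < 2 < 3. Listing each simplex with vertices in this order, K has dimension 3 with simplices:

  0-simplices (4): [0], [1], [2], [3]
  1-simplices (6): [0,1], [0,2], [0,3], [1,2], [1,3], [2,3]
  2-simplices (4): [0,1,2], [0,1,3], [0,2,3], [1,2,3]
  3-simplices (1): [0,1,2,3]

giving chain groups C_0 ≅ Z^4, C_1 ≅ Z^6, C_2 ≅ Z^4, C_3 ≅ Z^1.

The boundary map ∂_1: C_1 → C_0 maps an edge to its endpoints' difference, ∂[p,q] = q − p.
The resulting 4×6 matrix has rank 3, and its Smith normal form has invariant factors (1,1,1).

Boundary ∂_2: C_2 → C_1 maps a triangle to the signed sum of its edges. For instance
  ∂[1,2,3] = [2,3] − [1,3] + [1,2],
  ∂[0,1,2] = [1,2] − [0,2] + [0,1].
As a 6×4 matrix over Z this has rank 3, with invariant factors (1,1,1).

Boundary ∂_3: C_3 → C_2 sends each 3-simplex σ to the alternating sum Σ_i (−1)^i (σ with its i-th vertex removed). For instance
  ∂[0,1,2,3] = [1,2,3] − [0,2,3] + [0,1,3] − [0,1,2].
The 4×1 boundary matrix has rank 1 and Smith normal form diag(1).

Reading off H_k = ker ∂_k / im ∂_{k+1}:

  H_0: rank C_0 − rank ∂_1 = 4 − 3 = 1, and the invariant factors of ∂_1 are all 1, so H_0 = Z.
  H_1: rank ker ∂_1 − rank ∂_2 = (6 − 3) − 3 = 0, and the invariant factors of ∂_2 are all 1, so H_1 = 0.
  H_2: rank ker ∂_2 − rank ∂_3 = (4 − 3) − 1 = 0, and the invariant factors of ∂_3 are all 1, so H_2 = 0.
  H_3: rank ker ∂_3 − rank ∂_4 = (1 − 1) − 0 = 0, and there is no ∂_4, so H_3 = 0.

As a check, the Euler characteristic is 4 − 6 + 4 − 1 = 1, which agrees with 1 − 0 + 0 − 0 = 1.

H_0 ≅ Z,  H_1 = 0,  H_2 = 0,  H_3 = 0.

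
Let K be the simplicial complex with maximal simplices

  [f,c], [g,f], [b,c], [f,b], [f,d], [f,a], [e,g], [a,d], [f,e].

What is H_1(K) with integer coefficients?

Order the vertices as a < b < c < d < e < f < g. Listing each simplex with vertices in this order, K has dimension 1 with simplices:

  0-simplices (7): a, b, c, d, e, f, g
  1-simplices (9): ad, af, bc, bf, cf, df, ef, eg, fg

giving chain groups C_0 ≅ Z^7, C_1 ≅ Z^9.

The boundary map ∂_1: C_1 → C_0 is given by ∂[p,q] = [q] − [p].
As a 7×9 matrix over Z this has rank 6, with invariant factors (1,1,1,1,1,1).

Computing H_k = (kernel of ∂_k) / (image of ∂_{k+1}):

  H_1: rank ker ∂_1 − rank ∂_2 = (9 − 6) − 0 = 3, and there is no ∂_2, so H_1 = Z^3.

(K is a triangulation of a wedge of 3 circles.)

H_1 ≅ Z^3.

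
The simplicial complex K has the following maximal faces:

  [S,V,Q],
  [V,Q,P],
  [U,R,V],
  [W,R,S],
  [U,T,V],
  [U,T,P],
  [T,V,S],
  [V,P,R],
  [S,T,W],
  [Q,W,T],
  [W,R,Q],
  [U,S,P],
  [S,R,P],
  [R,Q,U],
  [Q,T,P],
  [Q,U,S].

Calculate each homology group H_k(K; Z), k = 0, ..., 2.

We work with the vertex ordering P < Q < R < S < T < U < V < W. The simplices of K, each written with vertices in increasing order, are:

  0-simplices (8): P, Q, R, S, T, U, V, W
  1-simplices (24): PQ, PR, PS, PT, PU, PV, QR, QS, QT, QU, QV, QW, RS, RU, RV, RW, ST, SU, SV, SW, TU, TV, TW, UV
  2-simplices (16): PQT, PQV, PRS, PRV, PSU, PTU, QRU, QRW, QSU, QSV, QTW, RSW, RUV, STV, STW, TUV

Hence C_0 ≅ Z^8, C_1 ≅ Z^24, C_2 ≅ Z^16.

The boundary map ∂_1: C_1 → C_0 sends each edge [p,q] (with p < q) to q − p.
This gives a 8×24 integer matrix of rank 7; reducing to Smith normal form yields diagonal entries (1,1,1,1,1,1,1).

∂_2: C_2 → C_1 acts by ∂[p,q,r] = [q,r] − [p,r] + [p,q]. For instance
  ∂TUV = UV − TV + TU,
  ∂PSU = SU − PU + PS.
The 24×16 boundary matrix has rank 15 and Smith normal form diag(1,1,1,1,1,1,1,1,1,1,1,1,1,1,1).

Now H_k = ker ∂_k / im ∂_{k+1}, so:

  H_0: rank C_0 − rank ∂_1 = 8 − 7 = 1, and the invariant factors of ∂_1 are all 1, so H_0 = Z.
  H_1: rank ker ∂_1 − rank ∂_2 = (24 − 7) − 15 = 2, and the invariant factors of ∂_2 are all 1, so H_1 = Z^2.
  H_2: rank ker ∂_2 − rank ∂_3 = (16 − 15) − 0 = 1, and there is no ∂_3, so H_2 = Z.

H_0 ≅ Z,  H_1 ≅ Z^2,  H_2 ≅ Z.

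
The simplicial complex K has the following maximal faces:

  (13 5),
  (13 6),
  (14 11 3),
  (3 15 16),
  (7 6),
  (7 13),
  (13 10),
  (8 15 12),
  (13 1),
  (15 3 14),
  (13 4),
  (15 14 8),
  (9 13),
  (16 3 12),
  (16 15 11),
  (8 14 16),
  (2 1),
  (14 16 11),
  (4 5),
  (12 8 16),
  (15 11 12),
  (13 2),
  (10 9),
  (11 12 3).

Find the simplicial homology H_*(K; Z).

Fix the vertex order 1 < 2 < 3 < 4 < 5 < 6 < 7 < 8 < 9 < 10 < 11 < 12 < 13 < 14 < 15 < 16 and write every simplex with vertices in increasing order. Then dim K = 2 and the simplices of K are:

  0-simplices (16): [1], [2], [3], [4], [5], [6], [7], [8], [9], [10], [11], [12], [13], [14], [15], [16]
  1-simplices (30): (30 of them)
  2-simplices (12): [3,11,12], [3,11,14], [3,12,16], [3,14,15], [3,15,16], [8,12,15], [8,12,16], [8,14,15], [8,14,16], [11,12,15], [11,14,16], [11,15,16]

Hence C_0 ≅ Z^16, C_1 ≅ Z^30, C_2 ≅ Z^12.

The boundary map ∂_1: C_1 → C_0 maps an edge to its endpoints' difference, ∂[p,q] = q − p.
The resulting 16×30 matrix has rank 14, and its Smith normal form has invariant factors (1,1,1,1,1,1,1,1,1,1,1,1,1,1).

The boundary map ∂_2: C_2 → C_1 acts by ∂[p,q,r] = [q,r] − [p,r] + [p,q]. For instance
  ∂[11,14,16] = [14,16] − [11,16] + [11,14],
  ∂[3,11,12] = [11,12] − [3,12] + [3,11].
The resulting 30×12 matrix has rank 12, and its Smith normal form has invariant factors (1,1,1,1,1,1,1,1,1,1,1,2).

From H_k ≅ ker(∂_k) / im(∂_{k+1}) we obtain:

  H_0: rank C_0 − rank ∂_1 = 16 − 14 = 2, and the invariant factors of ∂_1 are all 1, so H_0 = Z^2.
  H_1: rank ker ∂_1 − rank ∂_2 = (30 − 14) − 12 = 4, and ∂_2 has invariant factor 2 > 1, so H_1 = Z^4 × Z/2.
  H_2: rank ker ∂_2 − rank ∂_3 = (12 − 12) − 0 = 0, and there is no ∂_3, so H_2 = 0.

As a check, the Euler characteristic is 16 − 30 + 12 = -2, which agrees with 2 − 4 + 0 = -2.
(K is a triangulation of the disjoint union of a wedge of 4 circles and the real projective plane RP^2.)

H_0 ≅ Z^2,  H_1 ≅ Z^4 × Z/2,  H_2 = 0.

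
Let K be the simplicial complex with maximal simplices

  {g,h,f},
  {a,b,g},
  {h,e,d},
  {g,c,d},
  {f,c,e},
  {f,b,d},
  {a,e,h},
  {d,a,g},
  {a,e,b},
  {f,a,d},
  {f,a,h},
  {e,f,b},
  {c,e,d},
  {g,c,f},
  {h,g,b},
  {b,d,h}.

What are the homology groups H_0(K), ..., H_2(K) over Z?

H_0 ≅ Z,  H_1 ≅ Z^2,  H_2 ≅ Z.

Order the vertices as a < b < c < d < e < f < g < h. Listing each simplex with vertices in this order, K has dimension 2 with simplices:

  0-simplices (8): a, b, c, d, e, f, g, h
  1-simplices (24): ab, ad, ae, af, ag, ah, bd, be, bf, bg, bh, cd, ce, cf, cg, de, df, dg, dh, ef, eh, fg, fh, gh
  2-simplices (16): abe, abg, adf, adg, aeh, afh, bdf, bdh, bef, bgh, cde, cdg, cef, cfg, deh, fgh

Hence C_0 ≅ Z^8, C_1 ≅ Z^24, C_2 ≅ Z^16.

Boundary ∂_1: C_1 → C_0 maps an edge to its endpoints' difference, ∂[p,q] = q − p.
The 8×24 boundary matrix has rank 7 and Smith normal form diag(1,1,1,1,1,1,1).

Boundary ∂_2: C_2 → C_1 maps a triangle to the signed sum of its edges. For instance
  ∂abe = be − ae + ab,
  ∂adf = df − af + ad.
The 24×16 boundary matrix has rank 15 and Smith normal form diag(1,1,1,1,1,1,1,1,1,1,1,1,1,1,1).

Computing H_k = (kernel of ∂_k) / (image of ∂_{k+1}):

  H_0: rank C_0 − rank ∂_1 = 8 − 7 = 1, and the invariant factors of ∂_1 are all 1, so H_0 = Z.
  H_1: rank ker ∂_1 − rank ∂_2 = (24 − 7) − 15 = 2, and the invariant factors of ∂_2 are all 1, so H_1 = Z^2.
  H_2: rank ker ∂_2 − rank ∂_3 = (16 − 15) − 0 = 1, and there is no ∂_3, so H_2 = Z.

(K is a triangulation of the torus T^2.)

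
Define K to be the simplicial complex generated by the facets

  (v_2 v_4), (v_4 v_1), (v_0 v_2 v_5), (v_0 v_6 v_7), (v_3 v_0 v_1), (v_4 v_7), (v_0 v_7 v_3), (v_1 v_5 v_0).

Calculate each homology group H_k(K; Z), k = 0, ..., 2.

H_0 = Z,  H_1 = Z^2,  H_2 = 0.

Fix the vertex order v_0 < v_1 < v_2 < v_3 < v_4 < v_5 < v_6 < v_7 and write every simplex with vertices in increasing order. Then dim K = 2 and the simplices of K are:

  0-simplices (8): [v_0], [v_1], [v_2], [v_3], [v_4], [v_5], [v_6], [v_7]
  1-simplices (14): [v_0,v_1], [v_0,v_2], [v_0,v_3], [v_0,v_5], [v_0,v_6], [v_0,v_7], [v_1,v_3], [v_1,v_4], [v_1,v_5], [v_2,v_4], [v_2,v_5], [v_3,v_7], [v_4,v_7], [v_6,v_7]
  2-simplices (5): [v_0,v_1,v_3], [v_0,v_1,v_5], [v_0,v_2,v_5], [v_0,v_3,v_7], [v_0,v_6,v_7]

giving chain groups C_0 ≅ Z^8, C_1 ≅ Z^14, C_2 ≅ Z^5.

Boundary ∂_1: C_1 → C_0 is given by ∂[p,q] = [q] − [p].
This gives a 8×14 integer matrix of rank 7; reducing to Smith normal form yields diagonal entries (1,1,1,1,1,1,1).

Boundary ∂_2: C_2 → C_1 sends each 2-simplex [p,q,r] to [q,r] − [p,r] + [p,q]. For instance
  ∂[v_0,v_6,v_7] = [v_6,v_7] − [v_0,v_7] + [v_0,v_6],
  ∂[v_0,v_3,v_7] = [v_3,v_7] − [v_0,v_7] + [v_0,v_3].
The 14×5 boundary matrix has rank 5 and Smith normal form diag(1,1,1,1,1).

From H_k ≅ ker(∂_k) / im(∂_{k+1}) we obtain:

  H_0: rank C_0 − rank ∂_1 = 8 − 7 = 1, and the invariant factors of ∂_1 are all 1, so H_0 = Z.
  H_1: rank ker ∂_1 − rank ∂_2 = (14 − 7) − 5 = 2, and the invariant factors of ∂_2 are all 1, so H_1 = Z^2.
  H_2: rank ker ∂_2 − rank ∂_3 = (5 − 5) − 0 = 0, and there is no ∂_3, so H_2 = 0.

As a check, the Euler characteristic is 8 − 14 + 5 = -1, which agrees with 1 − 2 + 0 = -1.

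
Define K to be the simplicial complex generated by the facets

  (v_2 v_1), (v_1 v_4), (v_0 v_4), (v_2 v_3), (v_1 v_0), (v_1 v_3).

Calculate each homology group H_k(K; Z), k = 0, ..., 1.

H_0 ≅ Z,  H_1 ≅ Z^2.

We work with the vertex ordering v_0 < v_1 < v_2 < v_3 < v_4. The simplices of K, each written with vertices in increasing order, are:

  0-simplices (5): [v_0], [v_1], [v_2], [v_3], [v_4]
  1-simplices (6): [v_0,v_1], [v_0,v_4], [v_1,v_2], [v_1,v_3], [v_1,v_4], [v_2,v_3]

giving chain groups C_0 ≅ Z^5, C_1 ≅ Z^6.

∂_1: C_1 → C_0 maps an edge to its endpoints' difference, ∂[p,q] = q − p. For instance
  ∂[v_1,v_4] = [v_4] − [v_1].
This gives a 5×6 integer matrix of rank 4; reducing to Smith normal form yields diagonal entries (1,1,1,1).

Computing H_k = (kernel of ∂_k) / (image of ∂_{k+1}):

  H_0: rank C_0 − rank ∂_1 = 5 − 4 = 1, and the invariant factors of ∂_1 are all 1, so H_0 ≅ Z.
  H_1: rank ker ∂_1 − rank ∂_2 = (6 − 4) − 0 = 2, and there is no ∂_2, so H_1 ≅ Z^2.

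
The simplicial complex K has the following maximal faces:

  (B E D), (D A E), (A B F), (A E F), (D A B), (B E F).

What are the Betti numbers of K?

Take the total order A < B < D < E < F on the vertex set. Then K (dimension 2) consists of the simplices:

  0-simplices (5): A, B, D, E, F
  1-simplices (9): AB, AD, AE, AF, BD, BE, BF, DE, EF
  2-simplices (6): ABD, ABF, ADE, AEF, BDE, BEF

giving chain groups C_0 ≅ Z^5, C_1 ≅ Z^9, C_2 ≅ Z^6.

∂_1: C_1 → C_0 is given by ∂[p,q] = [q] − [p].
The 5×9 boundary matrix has rank 4 and Smith normal form diag(1,1,1,1).

The boundary map ∂_2: C_2 → C_1 maps a triangle to the signed sum of its edges. For instance
  ∂ABD = BD − AD + AB,
  ∂ADE = DE − AE + AD.
As a 9×6 matrix over Z this has rank 5, with invariant factors (1,1,1,1,1).

Computing H_k = (kernel of ∂_k) / (image of ∂_{k+1}):

  H_0: rank C_0 − rank ∂_1 = 5 − 4 = 1, and the invariant factors of ∂_1 are all 1, so H_0 ≅ Z.
  H_1: rank ker ∂_1 − rank ∂_2 = (9 − 4) − 5 = 0, and the invariant factors of ∂_2 are all 1, so H_1 ≅ 0.
  H_2: rank ker ∂_2 − rank ∂_3 = (6 − 5) − 0 = 1, and there is no ∂_3, so H_2 ≅ Z.

As a check, the Euler characteristic is 5 − 9 + 6 = 2, which agrees with 1 − 0 + 1 = 2.
(K is a triangulation of the 2-sphere S^2.)

Hence the Betti numbers are b_0 = 1, b_1 = 0, b_2 = 1.

b_0 = 1, b_1 = 0, b_2 = 1.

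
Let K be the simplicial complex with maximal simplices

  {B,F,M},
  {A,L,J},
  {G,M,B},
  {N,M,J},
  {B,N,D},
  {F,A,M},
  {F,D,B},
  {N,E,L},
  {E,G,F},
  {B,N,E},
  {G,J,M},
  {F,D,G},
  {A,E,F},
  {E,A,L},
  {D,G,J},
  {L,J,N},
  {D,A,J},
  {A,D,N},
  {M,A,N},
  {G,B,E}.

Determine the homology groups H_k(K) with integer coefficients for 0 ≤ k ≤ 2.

Order the vertices as A < B < D < E < F < G < J < L < M < N. Listing each simplex with vertices in this order, K has dimension 2 with simplices:

  0-simplices (10): A, B, D, E, F, G, J, L, M, N
  1-simplices (30): AD, AE, AF, AJ, AL, AM, AN, BD, BE, BF, BG, BM, BN, DF, DG, DJ, DN, EF, EG, EL, EN, FG, FM, GJ, GM, JL, JM, JN, LN, MN
  2-simplices (20): ADJ, ADN, AEF, AEL, AFM, AJL, AMN, BDF, BDN, BEG, BEN, BFM, BGM, DFG, DGJ, EFG, ELN, GJM, JLN, JMN

giving chain groups C_0 ≅ Z^10, C_1 ≅ Z^30, C_2 ≅ Z^20.

The boundary map ∂_1: C_1 → C_0 is given by ∂[p,q] = [q] − [p]. For instance
  ∂JL = L − J.
As a 10×30 matrix over Z this has rank 9, with invariant factors (1,1,1,1,1,1,1,1,1).

∂_2: C_2 → C_1 maps a triangle to the signed sum of its edges. For instance
  ∂BEN = EN − BN + BE,
  ∂ELN = LN − EN + EL.
This gives a 30×20 integer matrix of rank 20; reducing to Smith normal form yields diagonal entries (1,1,1,1,1,1,1,1,1,1,1,1,1,1,1,1,1,1,1,2).

From H_k ≅ ker(∂_k) / im(∂_{k+1}) we obtain:

  H_0: rank C_0 − rank ∂_1 = 10 − 9 = 1, and the invariant factors of ∂_1 are all 1, so H_0 ≅ Z.
  H_1: rank ker ∂_1 − rank ∂_2 = (30 − 9) − 20 = 1, and ∂_2 has invariant factor 2 > 1, so H_1 ≅ Z × Z/2.
  H_2: rank ker ∂_2 − rank ∂_3 = (20 − 20) − 0 = 0, and there is no ∂_3, so H_2 ≅ 0.

H_0 = Z,  H_1 = Z × Z/2,  H_2 = 0.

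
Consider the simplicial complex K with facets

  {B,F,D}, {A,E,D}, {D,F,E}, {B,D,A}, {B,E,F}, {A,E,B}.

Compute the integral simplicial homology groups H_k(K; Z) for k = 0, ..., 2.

H_0 = Z,  H_1 = 0,  H_2 = Z.

K has 5 vertices, 9 edges, 6 triangles.
rank ∂_0 = 0, rank ∂_1 = 4 ⇒ b_0 = 5 − 0 − 4 = 1; all invariant factors of ∂_1 are 1 so no torsion. So H_0 ≅ Z.
rank ∂_1 = 4, rank ∂_2 = 5 ⇒ b_1 = 9 − 4 − 5 = 0; all invariant factors of ∂_2 are 1 so no torsion. So H_1 ≅ 0.
rank ∂_2 = 5, rank ∂_3 = 0 ⇒ b_2 = 6 − 5 − 0 = 1. So H_2 ≅ Z.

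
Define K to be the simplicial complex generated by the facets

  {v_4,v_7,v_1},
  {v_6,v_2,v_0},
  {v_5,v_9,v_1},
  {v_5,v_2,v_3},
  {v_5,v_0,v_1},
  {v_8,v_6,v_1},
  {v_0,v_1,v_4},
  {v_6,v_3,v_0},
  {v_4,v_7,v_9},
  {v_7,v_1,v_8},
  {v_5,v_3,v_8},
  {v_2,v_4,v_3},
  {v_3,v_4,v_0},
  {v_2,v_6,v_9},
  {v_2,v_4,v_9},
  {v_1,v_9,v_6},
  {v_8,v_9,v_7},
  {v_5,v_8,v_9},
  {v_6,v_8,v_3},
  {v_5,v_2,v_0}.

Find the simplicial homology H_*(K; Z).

Fix the vertex order v_0 < v_1 < v_2 < v_3 < v_4 < v_5 < v_6 < v_7 < v_8 < v_9 and write every simplex with vertices in increasing order. Then dim K = 2 and the simplices of K are:

  0-simplices (10): [v_0], [v_1], [v_2], [v_3], [v_4], [v_5], [v_6], [v_7], [v_8], [v_9]
  1-simplices (30): (30 of them)
  2-simplices (20): (20 of them)

Hence C_0 ≅ Z^10, C_1 ≅ Z^30, C_2 ≅ Z^20.

The boundary map ∂_1: C_1 → C_0 maps an edge to its endpoints' difference, ∂[p,q] = q − p.
As a 10×30 matrix over Z this has rank 9, with invariant factors (1,1,1,1,1,1,1,1,1).

∂_2: C_2 → C_1 acts by ∂[p,q,r] = [q,r] − [p,r] + [p,q]. For instance
  ∂[v_1,v_7,v_8] = [v_7,v_8] − [v_1,v_8] + [v_1,v_7],
  ∂[v_1,v_5,v_9] = [v_5,v_9] − [v_1,v_9] + [v_1,v_5].
This gives a 30×20 integer matrix of rank 20; reducing to Smith normal form yields diagonal entries (1,1,1,1,1,1,1,1,1,1,1,1,1,1,1,1,1,1,1,2).

Computing H_k = (kernel of ∂_k) / (image of ∂_{k+1}):

  H_0: rank C_0 − rank ∂_1 = 10 − 9 = 1, and the invariant factors of ∂_1 are all 1, so H_0 ≅ Z.
  H_1: rank ker ∂_1 − rank ∂_2 = (30 − 9) − 20 = 1, and ∂_2 has invariant factor 2 > 1, so H_1 ≅ Z ⊕ Z/2.
  H_2: rank ker ∂_2 − rank ∂_3 = (20 − 20) − 0 = 0, and there is no ∂_3, so H_2 ≅ 0.

As a check, the Euler characteristic is 10 − 30 + 20 = 0, which agrees with 1 − 1 + 0 = 0.

H_0 ≅ Z,  H_1 ≅ Z ⊕ Z/2,  H_2 = 0.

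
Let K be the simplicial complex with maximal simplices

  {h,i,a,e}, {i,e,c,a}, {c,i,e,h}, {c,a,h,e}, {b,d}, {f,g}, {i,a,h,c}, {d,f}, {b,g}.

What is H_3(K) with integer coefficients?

H_3 = Z.

Take the total order a < b < c < d < e < f < g < h < i on the vertex set. Then K (dimension 3) consists of the simplices:

  0-simplices (9): a, b, c, d, e, f, g, h, i
  1-simplices (14): ac, ae, ah, ai, bd, bg, ce, ch, ci, df, eh, ei, fg, hi
  2-simplices (10): ace, ach, aci, aeh, aei, ahi, ceh, cei, chi, ehi
  3-simplices (5): aceh, acei, achi, aehi, cehi

so the chain groups are C_0 ≅ Z^9, C_1 ≅ Z^14, C_2 ≅ Z^10, C_3 ≅ Z^5.

∂_1: C_1 → C_0 sends each edge [p,q] (with p < q) to q − p.
This gives a 9×14 integer matrix of rank 7; reducing to Smith normal form yields diagonal entries (1,1,1,1,1,1,1).

∂_2: C_2 → C_1 maps a triangle to the signed sum of its edges. For instance
  ∂cei = ei − ci + ce,
  ∂aeh = eh − ah + ae.
The resulting 14×10 matrix has rank 6, and its Smith normal form has invariant factors (1,1,1,1,1,1).

∂_3: C_3 → C_2 sends each 3-simplex σ to the alternating sum Σ_i (−1)^i (σ with its i-th vertex removed). For instance
  ∂achi = chi − ahi + aci − ach,
  ∂aceh = ceh − aeh + ach − ace.
The 10×5 boundary matrix has rank 4 and Smith normal form diag(1,1,1,1).

Reading off H_k = ker ∂_k / im ∂_{k+1}:

  H_3: rank ker ∂_3 − rank ∂_4 = (5 − 4) − 0 = 1, and there is no ∂_4, so H_3 = Z.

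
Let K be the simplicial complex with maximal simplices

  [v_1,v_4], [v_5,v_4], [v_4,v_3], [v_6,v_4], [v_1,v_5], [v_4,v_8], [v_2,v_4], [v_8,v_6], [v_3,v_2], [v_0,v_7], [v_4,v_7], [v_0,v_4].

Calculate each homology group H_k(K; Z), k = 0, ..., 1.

Order the vertices as v_0 < v_1 < v_2 < v_3 < v_4 < v_5 < v_6 < v_7 < v_8. Listing each simplex with vertices in this order, K has dimension 1 with simplices:

  0-simplices (9): [v_0], [v_1], [v_2], [v_3], [v_4], [v_5], [v_6], [v_7], [v_8]
  1-simplices (12): [v_0,v_4], [v_0,v_7], [v_1,v_4], [v_1,v_5], [v_2,v_3], [v_2,v_4], [v_3,v_4], [v_4,v_5], [v_4,v_6], [v_4,v_7], [v_4,v_8], [v_6,v_8]

giving chain groups C_0 ≅ Z^9, C_1 ≅ Z^12.

The boundary map ∂_1: C_1 → C_0 maps an edge to its endpoints' difference, ∂[p,q] = q − p.
As a 9×12 matrix over Z this has rank 8, with invariant factors (1,1,1,1,1,1,1,1).

Computing H_k = (kernel of ∂_k) / (image of ∂_{k+1}):

  H_0: rank C_0 − rank ∂_1 = 9 − 8 = 1, and the invariant factors of ∂_1 are all 1, so H_0 ≅ Z.
  H_1: rank ker ∂_1 − rank ∂_2 = (12 − 8) − 0 = 4, and there is no ∂_2, so H_1 ≅ Z^4.

(K is a triangulation of a wedge of 4 circles.)

H_0 = Z,  H_1 = Z^4.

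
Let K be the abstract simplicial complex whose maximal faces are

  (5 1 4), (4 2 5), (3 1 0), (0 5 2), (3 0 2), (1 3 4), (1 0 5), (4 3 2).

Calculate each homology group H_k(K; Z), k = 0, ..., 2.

Order the vertices as 0 < 1 < 2 < 3 < 4 < 5. Listing each simplex with vertices in this order, K has dimension 2 with simplices:

  0-simplices (6): [0], [1], [2], [3], [4], [5]
  1-simplices (12): [0,1], [0,2], [0,3], [0,5], [1,3], [1,4], [1,5], [2,3], [2,4], [2,5], [3,4], [4,5]
  2-simplices (8): [0,1,3], [0,1,5], [0,2,3], [0,2,5], [1,3,4], [1,4,5], [2,3,4], [2,4,5]

so the chain groups are C_0 ≅ Z^6, C_1 ≅ Z^12, C_2 ≅ Z^8.

Boundary ∂_1: C_1 → C_0 is given by ∂[p,q] = [q] − [p]. For instance
  ∂[0,2] = [2] − [0].
As a 6×12 matrix over Z this has rank 5, with invariant factors (1,1,1,1,1).

∂_2: C_2 → C_1 maps a triangle to the signed sum of its edges. For instance
  ∂[1,3,4] = [3,4] − [1,4] + [1,3],
  ∂[1,4,5] = [4,5] − [1,5] + [1,4].
This gives a 12×8 integer matrix of rank 7; reducing to Smith normal form yields diagonal entries (1,1,1,1,1,1,1).

Reading off H_k = ker ∂_k / im ∂_{k+1}:

  H_0: rank C_0 − rank ∂_1 = 6 − 5 = 1, and the invariant factors of ∂_1 are all 1, so H_0 ≅ Z.
  H_1: rank ker ∂_1 − rank ∂_2 = (12 − 5) − 7 = 0, and the invariant factors of ∂_2 are all 1, so H_1 ≅ 0.
  H_2: rank ker ∂_2 − rank ∂_3 = (8 − 7) − 0 = 1, and there is no ∂_3, so H_2 ≅ Z.

As a check, the Euler characteristic is 6 − 12 + 8 = 2, which agrees with 1 − 0 + 1 = 2.

H_0 = Z,  H_1 = 0,  H_2 = Z.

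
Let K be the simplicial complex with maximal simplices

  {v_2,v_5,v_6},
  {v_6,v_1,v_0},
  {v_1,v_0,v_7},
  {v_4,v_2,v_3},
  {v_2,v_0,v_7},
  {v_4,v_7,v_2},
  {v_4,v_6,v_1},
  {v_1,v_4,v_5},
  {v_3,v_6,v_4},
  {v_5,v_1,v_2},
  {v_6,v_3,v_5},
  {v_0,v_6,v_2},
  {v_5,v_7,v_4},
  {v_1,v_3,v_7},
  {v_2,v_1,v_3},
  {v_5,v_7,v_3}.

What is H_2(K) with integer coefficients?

Fix the vertex order v_0 < v_1 < v_2 < v_3 < v_4 < v_5 < v_6 < v_7 and write every simplex with vertices in increasing order. Then dim K = 2 and the simplices of K are:

  0-simplices (8): [v_0], [v_1], [v_2], [v_3], [v_4], [v_5], [v_6], [v_7]
  1-simplices (24): (24 of them)
  2-simplices (16): (16 of them)

giving chain groups C_0 ≅ Z^8, C_1 ≅ Z^24, C_2 ≅ Z^16.

The boundary map ∂_1: C_1 → C_0 maps an edge to its endpoints' difference, ∂[p,q] = q − p. For instance
  ∂[v_1,v_4] = [v_4] − [v_1].
The 8×24 boundary matrix has rank 7 and Smith normal form diag(1,1,1,1,1,1,1).

Boundary ∂_2: C_2 → C_1 maps a triangle to the signed sum of its edges. For instance
  ∂[v_0,v_2,v_7] = [v_2,v_7] − [v_0,v_7] + [v_0,v_2],
  ∂[v_2,v_3,v_4] = [v_3,v_4] − [v_2,v_4] + [v_2,v_3].
As a 24×16 matrix over Z this has rank 15, with invariant factors (1,1,1,1,1,1,1,1,1,1,1,1,1,1,1).

Now H_k = ker ∂_k / im ∂_{k+1}, so:

  H_2: rank ker ∂_2 − rank ∂_3 = (16 − 15) − 0 = 1, and there is no ∂_3, so H_2 = Z.

(K is a triangulation of the torus T^2.)

H_2 = Z.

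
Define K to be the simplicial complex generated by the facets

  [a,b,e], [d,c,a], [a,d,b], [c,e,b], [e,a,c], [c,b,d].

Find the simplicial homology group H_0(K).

K has 5 vertices, 9 edges, 6 triangles.
rank ∂_0 = 0, rank ∂_1 = 4 ⇒ b_0 = 5 − 0 − 4 = 1; all invariant factors of ∂_1 are 1 so no torsion. So H_0 = Z.

H_0 = Z.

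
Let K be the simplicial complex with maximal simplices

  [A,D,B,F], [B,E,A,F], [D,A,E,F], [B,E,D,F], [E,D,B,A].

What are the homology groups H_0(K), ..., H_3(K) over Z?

H_0 ≅ Z,  H_1 = 0,  H_2 = 0,  H_3 ≅ Z.

Take the total order A < B < D < E < F on the vertex set. Then K (dimension 3) consists of the simplices:

  0-simplices (5): A, B, D, E, F
  1-simplices (10): AB, AD, AE, AF, BD, BE, BF, DE, DF, EF
  2-simplices (10): ABD, ABE, ABF, ADE, ADF, AEF, BDE, BDF, BEF, DEF
  3-simplices (5): ABDE, ABDF, ABEF, ADEF, BDEF

giving chain groups C_0 ≅ Z^5, C_1 ≅ Z^10, C_2 ≅ Z^10, C_3 ≅ Z^5.

Boundary ∂_1: C_1 → C_0 is given by ∂[p,q] = [q] − [p]. For instance
  ∂DE = E − D.
The 5×10 boundary matrix has rank 4 and Smith normal form diag(1,1,1,1).

The boundary map ∂_2: C_2 → C_1 sends each 2-simplex [p,q,r] to [q,r] − [p,r] + [p,q]. For instance
  ∂ABD = BD − AD + AB,
  ∂BDE = DE − BE + BD.
This gives a 10×10 integer matrix of rank 6; reducing to Smith normal form yields diagonal entries (1,1,1,1,1,1).

∂_3: C_3 → C_2 sends each 3-simplex σ to the alternating sum Σ_i (−1)^i (σ with its i-th vertex removed). For instance
  ∂ABDE = BDE − ADE + ABE − ABD,
  ∂ADEF = DEF − AEF + ADF − ADE.
The resulting 10×5 matrix has rank 4, and its Smith normal form has invariant factors (1,1,1,1).

From H_k ≅ ker(∂_k) / im(∂_{k+1}) we obtain:

  H_0: rank C_0 − rank ∂_1 = 5 − 4 = 1, and the invariant factors of ∂_1 are all 1, so H_0 = Z.
  H_1: rank ker ∂_1 − rank ∂_2 = (10 − 4) − 6 = 0, and the invariant factors of ∂_2 are all 1, so H_1 = 0.
  H_2: rank ker ∂_2 − rank ∂_3 = (10 − 6) − 4 = 0, and the invariant factors of ∂_3 are all 1, so H_2 = 0.
  H_3: rank ker ∂_3 − rank ∂_4 = (5 − 4) − 0 = 1, and there is no ∂_4, so H_3 = Z.

(K is a triangulation of the 3-sphere S^3.)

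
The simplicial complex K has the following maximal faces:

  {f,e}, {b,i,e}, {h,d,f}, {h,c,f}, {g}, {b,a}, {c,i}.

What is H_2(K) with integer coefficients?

H_2 ≅ 0.

Order the vertices as a < b < c < d < e < f < g < h < i. Listing each simplex with vertices in this order, K has dimension 2 with simplices:

  0-simplices (9): a, b, c, d, e, f, g, h, i
  1-simplices (11): ab, be, bi, cf, ch, ci, df, dh, ef, ei, fh
  2-simplices (3): bei, cfh, dfh

so the chain groups are C_0 ≅ Z^9, C_1 ≅ Z^11, C_2 ≅ Z^3.

∂_1: C_1 → C_0 maps an edge to its endpoints' difference, ∂[p,q] = q − p.
The resulting 9×11 matrix has rank 7, and its Smith normal form has invariant factors (1,1,1,1,1,1,1).

∂_2: C_2 → C_1 maps a triangle to the signed sum of its edges. For instance
  ∂cfh = fh − ch + cf,
  ∂bei = ei − bi + be.
The resulting 11×3 matrix has rank 3, and its Smith normal form has invariant factors (1,1,1).

Computing H_k = (kernel of ∂_k) / (image of ∂_{k+1}):

  H_2: rank ker ∂_2 − rank ∂_3 = (3 − 3) − 0 = 0, and there is no ∂_3, so H_2 = 0.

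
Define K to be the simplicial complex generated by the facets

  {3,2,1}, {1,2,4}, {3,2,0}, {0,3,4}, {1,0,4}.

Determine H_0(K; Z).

H_0 = Z.

K has 5 vertices, 10 edges, 5 triangles.
rank ∂_0 = 0, rank ∂_1 = 4 ⇒ b_0 = 5 − 0 − 4 = 1; all invariant factors of ∂_1 are 1 so no torsion. So H_0 ≅ Z.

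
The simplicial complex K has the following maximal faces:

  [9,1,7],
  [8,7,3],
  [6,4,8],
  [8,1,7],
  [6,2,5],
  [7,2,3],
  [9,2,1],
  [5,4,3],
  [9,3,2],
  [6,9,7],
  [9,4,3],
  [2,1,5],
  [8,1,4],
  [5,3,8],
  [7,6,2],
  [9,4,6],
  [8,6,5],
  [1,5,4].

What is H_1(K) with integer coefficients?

H_1 = Z ⊕ Z/2.

Order the vertices as 1 < 2 < 3 < 4 < 5 < 6 < 7 < 8 < 9. Listing each simplex with vertices in this order, K has dimension 2 with simplices:

  0-simplices (9): [1], [2], [3], [4], [5], [6], [7], [8], [9]
  1-simplices (27): (27 of them)
  2-simplices (18): [1,2,5], [1,2,9], [1,4,5], [1,4,8], [1,7,8], [1,7,9], [2,3,7], [2,3,9], [2,5,6], [2,6,7], [3,4,5], [3,4,9], [3,5,8], [3,7,8], [4,6,8], [4,6,9], [5,6,8], [6,7,9]

giving chain groups C_0 ≅ Z^9, C_1 ≅ Z^27, C_2 ≅ Z^18.

Boundary ∂_1: C_1 → C_0 sends each edge [p,q] (with p < q) to q − p.
This gives a 9×27 integer matrix of rank 8; reducing to Smith normal form yields diagonal entries (1,1,1,1,1,1,1,1).

∂_2: C_2 → C_1 sends each 2-simplex [p,q,r] to [q,r] − [p,r] + [p,q]. For instance
  ∂[2,3,7] = [3,7] − [2,7] + [2,3],
  ∂[3,4,5] = [4,5] − [3,5] + [3,4].
As a 27×18 matrix over Z this has rank 18, with invariant factors (1,1,1,1,1,1,1,1,1,1,1,1,1,1,1,1,1,2).

From H_k ≅ ker(∂_k) / im(∂_{k+1}) we obtain:

  H_1: rank ker ∂_1 − rank ∂_2 = (27 − 8) − 18 = 1, and ∂_2 has invariant factor 2 > 1, so H_1 ≅ Z ⊕ Z/2.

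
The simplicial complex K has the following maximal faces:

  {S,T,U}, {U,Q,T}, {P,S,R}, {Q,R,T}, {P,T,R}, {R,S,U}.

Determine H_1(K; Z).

H_1 ≅ Z.

Fix the vertex order P < Q < R < S < T < U and write every simplex with vertices in increasing order. Then dim K = 2 and the simplices of K are:

  0-simplices (6): P, Q, R, S, T, U
  1-simplices (12): PR, PS, PT, QR, QT, QU, RS, RT, RU, ST, SU, TU
  2-simplices (6): PRS, PRT, QRT, QTU, RSU, STU

so the chain groups are C_0 ≅ Z^6, C_1 ≅ Z^12, C_2 ≅ Z^6.

∂_1: C_1 → C_0 sends each edge [p,q] (with p < q) to q − p. For instance
  ∂SU = U − S.
This gives a 6×12 integer matrix of rank 5; reducing to Smith normal form yields diagonal entries (1,1,1,1,1).

Boundary ∂_2: C_2 → C_1 maps a triangle to the signed sum of its edges. For instance
  ∂QRT = RT − QT + QR,
  ∂PRS = RS − PS + PR.
As a 12×6 matrix over Z this has rank 6, with invariant factors (1,1,1,1,1,1).

From H_k ≅ ker(∂_k) / im(∂_{k+1}) we obtain:

  H_1: rank ker ∂_1 − rank ∂_2 = (12 − 5) − 6 = 1, and the invariant factors of ∂_2 are all 1, so H_1 ≅ Z.

(K is a triangulation of the cylinder S^1 x I.)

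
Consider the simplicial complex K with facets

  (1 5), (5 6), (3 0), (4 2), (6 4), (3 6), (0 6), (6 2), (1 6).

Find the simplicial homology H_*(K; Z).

H_0 ≅ Z,  H_1 ≅ Z^3.

Take the total order 0 < 1 < 2 < 3 < 4 < 5 < 6 on the vertex set. Then K (dimension 1) consists of the simplices:

  0-simplices (7): [0], [1], [2], [3], [4], [5], [6]
  1-simplices (9): [0,3], [0,6], [1,5], [1,6], [2,4], [2,6], [3,6], [4,6], [5,6]

giving chain groups C_0 ≅ Z^7, C_1 ≅ Z^9.

Boundary ∂_1: C_1 → C_0 is given by ∂[p,q] = [q] − [p].
This gives a 7×9 integer matrix of rank 6; reducing to Smith normal form yields diagonal entries (1,1,1,1,1,1).

Reading off H_k = ker ∂_k / im ∂_{k+1}:

  H_0: rank C_0 − rank ∂_1 = 7 − 6 = 1, and the invariant factors of ∂_1 are all 1, so H_0 = Z.
  H_1: rank ker ∂_1 − rank ∂_2 = (9 − 6) − 0 = 3, and there is no ∂_2, so H_1 = Z^3.

As a check, the Euler characteristic is 7 − 9 = -2, which agrees with 1 − 3 = -2.
(K is a triangulation of a wedge of 3 circles.)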